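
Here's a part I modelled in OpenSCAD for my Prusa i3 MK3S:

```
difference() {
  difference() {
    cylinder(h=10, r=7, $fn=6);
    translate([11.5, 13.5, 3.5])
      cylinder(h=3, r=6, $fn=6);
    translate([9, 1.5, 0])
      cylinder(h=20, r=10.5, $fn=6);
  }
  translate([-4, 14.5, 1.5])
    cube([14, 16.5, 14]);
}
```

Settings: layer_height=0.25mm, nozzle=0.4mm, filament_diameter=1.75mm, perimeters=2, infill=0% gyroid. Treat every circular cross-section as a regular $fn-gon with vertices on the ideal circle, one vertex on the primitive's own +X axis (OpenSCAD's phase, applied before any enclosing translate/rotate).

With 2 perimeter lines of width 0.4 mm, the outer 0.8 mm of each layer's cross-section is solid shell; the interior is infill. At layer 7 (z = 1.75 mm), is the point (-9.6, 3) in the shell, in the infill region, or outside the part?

At z = 1.75 mm: the r=7 cylinder contributes a regular 6-gon of circumradius 7; the cylinder at (11.5, 13.5) is absent (z outside [3.5, 6.5]); the r=10.5 cylinder at (9, 1.5) contributes a regular 6-gon of circumradius 10.5; Subtracting the remaining from the first: starting from the r=7 cylinder, the r=10.5 cylinder at (9, 1.5) partially overlaps it — only the 59.32 mm² overlap (of its 286.44 mm²) is removed, clipping the outline — 1 connected region; the cube at (-4, 14.5) is present — its section is the full 14×16.5 rectangle; Taking the first minus the rest: starting from the result so far, the 14×16.5 cube at (-4, 14.5) misses the remaining region (no effect) — 1 connected region. Overall, the cross-section is a single solid region. The nearest boundary edge runs (-7.00, 0.00)→(-3.50, 6.06); distance from the point to it = 3.75 mm. The point is not inside any of the regions above, so it lies outside the cross-section (3.75 mm from the nearest boundary).

outside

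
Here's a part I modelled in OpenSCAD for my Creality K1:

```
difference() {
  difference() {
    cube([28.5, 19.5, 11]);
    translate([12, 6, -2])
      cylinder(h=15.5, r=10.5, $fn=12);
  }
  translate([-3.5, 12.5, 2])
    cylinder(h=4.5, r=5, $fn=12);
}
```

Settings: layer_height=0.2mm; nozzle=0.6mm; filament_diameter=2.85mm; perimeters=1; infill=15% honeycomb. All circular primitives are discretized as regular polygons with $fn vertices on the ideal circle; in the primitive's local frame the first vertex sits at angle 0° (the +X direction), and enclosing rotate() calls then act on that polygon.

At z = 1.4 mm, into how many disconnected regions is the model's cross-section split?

At z = 1.4 mm: the cube (footprint 28.5×19.5) is included at this height; the r=10.5 cylinder at (12, 6) contributes a regular 12-gon of circumradius 10.5; Subtracting the remaining from the first: starting from the 28.5×19.5 cube, the r=10.5 cylinder at (12, 6) partially overlaps it — only the 281.32 mm² overlap (of its 330.75 mm²) is removed, clipping the outline — 1 connected region; the cylinder at (-3.5, 12.5) does not reach this height (z outside [2, 6.5]); After the difference (first − rest): none of the subtracted shapes is present at this height, so the result so far is unchanged — 1 connected region. The result has 1 disconnected region.

1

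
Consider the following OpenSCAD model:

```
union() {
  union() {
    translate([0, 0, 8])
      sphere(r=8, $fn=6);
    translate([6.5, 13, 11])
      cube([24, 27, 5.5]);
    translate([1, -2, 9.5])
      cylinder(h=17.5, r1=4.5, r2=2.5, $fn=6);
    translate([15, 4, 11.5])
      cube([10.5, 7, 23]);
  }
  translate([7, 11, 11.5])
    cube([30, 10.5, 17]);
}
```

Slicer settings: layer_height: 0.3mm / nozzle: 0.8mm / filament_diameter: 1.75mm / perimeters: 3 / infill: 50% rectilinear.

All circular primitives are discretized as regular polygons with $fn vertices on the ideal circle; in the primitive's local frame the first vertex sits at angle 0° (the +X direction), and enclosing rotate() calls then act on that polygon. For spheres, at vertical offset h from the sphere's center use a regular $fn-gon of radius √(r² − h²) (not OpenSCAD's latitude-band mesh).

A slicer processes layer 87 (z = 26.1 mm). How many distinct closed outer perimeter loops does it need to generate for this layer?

At z = 26.1 mm: the sphere does not reach this height (|z−center|=18.100 > r=8); the cube at (6.5, 13) is absent (z outside [11, 16.5]); the cone at (1, -2) (r1=4.5→r2=2.5) has section circumradius 2.603 here — a regular 6-gon; the cube at (15, 4) is present — its section is the full 10.5×7 rectangle; Taking the union: the 2 present regions are separate (no shared area or edge), so areas and boundary lengths simply add and each stays a separate island — 2 connected regions; the cube at (7, 11) (footprint 30×10.5) is included at this height; Combining (union): the 2 present regions share edge segments without overlapping in area, so areas simply add but the touching pieces fuse into one outline (the shared edge portions become interior and drop out of the boundary) — 2 connected regions. The result has 2 disconnected regions.

2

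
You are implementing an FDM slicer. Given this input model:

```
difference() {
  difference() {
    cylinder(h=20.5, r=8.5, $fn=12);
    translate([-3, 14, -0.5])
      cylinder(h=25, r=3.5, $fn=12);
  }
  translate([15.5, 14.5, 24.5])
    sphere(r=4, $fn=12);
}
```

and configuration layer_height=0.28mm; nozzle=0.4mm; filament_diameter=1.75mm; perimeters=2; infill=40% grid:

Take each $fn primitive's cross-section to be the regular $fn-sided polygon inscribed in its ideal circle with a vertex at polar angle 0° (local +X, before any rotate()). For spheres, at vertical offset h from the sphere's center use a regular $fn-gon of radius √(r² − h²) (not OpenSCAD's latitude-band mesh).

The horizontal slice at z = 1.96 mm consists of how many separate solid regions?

1

At z = 1.96 mm: the cylinder: section is a regular 12-gon, circumradius r=8.5; the cylinder at (-3, 14): section is a regular 12-gon, circumradius r=3.5; Subtracting the remaining from the first: starting from the r=8.5 cylinder, the r=3.5 cylinder at (-3, 14) misses the remaining region (no effect) — 1 connected region; the sphere at (15.5, 14.5) is absent (|z−center|=22.540 > r=4); Taking the first minus the rest: none of the subtracted shapes is present at this height, so the result so far is unchanged — 1 connected region. The result has 1 disconnected region.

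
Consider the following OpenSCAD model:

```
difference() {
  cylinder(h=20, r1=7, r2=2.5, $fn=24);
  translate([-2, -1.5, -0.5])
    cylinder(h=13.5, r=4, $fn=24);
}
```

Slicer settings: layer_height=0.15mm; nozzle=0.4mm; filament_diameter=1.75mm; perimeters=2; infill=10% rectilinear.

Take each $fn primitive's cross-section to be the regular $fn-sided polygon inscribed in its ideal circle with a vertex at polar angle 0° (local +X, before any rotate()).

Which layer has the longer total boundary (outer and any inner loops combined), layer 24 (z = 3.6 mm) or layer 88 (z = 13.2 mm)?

layer 24 (z = 3.6 mm)

Layer 24 (z = 3.6): the cone (r1=7→r2=2.5) has section circumradius 6.190 here — a regular 24-gon (perimeter = 2·24·6.190·sin(180°/24) = 38.78 mm); the cylinder at (-2, -1.5): section is a regular 24-gon, circumradius r=4 (perimeter = 2·24·4.000·sin(180°/24) = 25.06 mm); Subtracting the remaining from the first: starting from the cone, the r=4 cylinder at (-2, -1.5) partially overlaps it — only the 48.61 mm² overlap (of its 49.69 mm²) is removed, clipping the outline — boundary = 53.82 mm. So its perimeter = 53.82 mm. Layer 88 (z = 13.2): the cone (r1=7→r2=2.5) has section circumradius 4.030 here — a regular 24-gon (perimeter = 2·24·4.030·sin(180°/24) = 25.25 mm); the cylinder at (-2, -1.5) is absent (z outside [-0.5, 13]); Taking the first minus the rest: none of the subtracted shapes is present at this height, so the cone is unchanged — boundary = 25.25 mm. So its perimeter = 25.25 mm. Layer 24 is larger (53.82 vs 25.25 mm).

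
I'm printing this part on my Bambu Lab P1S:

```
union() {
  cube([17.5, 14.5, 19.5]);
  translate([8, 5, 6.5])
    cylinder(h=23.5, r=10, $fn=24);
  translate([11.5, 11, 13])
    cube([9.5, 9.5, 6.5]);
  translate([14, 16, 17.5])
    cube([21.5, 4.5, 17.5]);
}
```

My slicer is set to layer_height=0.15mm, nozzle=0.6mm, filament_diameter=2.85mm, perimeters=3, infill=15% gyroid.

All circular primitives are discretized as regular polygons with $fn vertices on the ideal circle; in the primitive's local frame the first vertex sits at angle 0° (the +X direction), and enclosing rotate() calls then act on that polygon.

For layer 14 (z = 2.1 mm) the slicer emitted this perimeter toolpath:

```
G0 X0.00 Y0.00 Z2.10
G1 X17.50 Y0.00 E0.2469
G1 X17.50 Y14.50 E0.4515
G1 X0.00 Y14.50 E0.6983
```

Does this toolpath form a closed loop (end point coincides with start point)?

no

Start point (G0): (0.00, 0.00). End point (last G1): the path does not return to the start — open.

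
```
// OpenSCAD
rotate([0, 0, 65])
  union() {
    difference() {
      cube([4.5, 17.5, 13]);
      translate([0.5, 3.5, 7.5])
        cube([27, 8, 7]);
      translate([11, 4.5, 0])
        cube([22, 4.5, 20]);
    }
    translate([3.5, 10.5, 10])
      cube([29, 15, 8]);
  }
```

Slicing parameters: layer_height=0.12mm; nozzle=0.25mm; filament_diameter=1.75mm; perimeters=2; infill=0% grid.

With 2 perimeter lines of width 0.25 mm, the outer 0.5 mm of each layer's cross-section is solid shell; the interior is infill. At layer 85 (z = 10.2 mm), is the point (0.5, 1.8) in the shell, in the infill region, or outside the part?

At z = 10.2 mm: the cube is present — its section is the full 4.5×17.5 rectangle; the cube at (0.5, 3.5) (footprint 27×8) is included at this height; the 22×4.5 cube at (11, 4.5) contributes its full rectangle; After the difference (first − rest): starting from the 4.5×17.5 cube, the 27×8 cube at (0.5, 3.5) partially overlaps it — only the 32.00 mm² overlap (of its 216.00 mm²) is removed, clipping the outline; the 22×4.5 cube at (11, 4.5) misses the remaining region (no effect) — 1 connected region; the 29×15 cube at (3.5, 10.5) contributes its full rectangle; Taking the union: the regions partially overlap (shared area 6.00 mm²), so overlapping operands fuse into one piece — 1 connected region; (whole slice rotated 65° about Z — lengths, areas and connectivity unchanged). Overall, the cross-section is a single solid region. Undo the 65° rotation: the query point maps to (1.843, 0.308) in the un-rotated model frame. The nearest boundary edge runs (4.50, 0.00)→(0.00, 0.00); distance from the point to it = 0.31 mm. The point is inside the cross-section, 0.31 mm from the nearest boundary — within the 0.5 mm shell band (2 × 0.25).

shell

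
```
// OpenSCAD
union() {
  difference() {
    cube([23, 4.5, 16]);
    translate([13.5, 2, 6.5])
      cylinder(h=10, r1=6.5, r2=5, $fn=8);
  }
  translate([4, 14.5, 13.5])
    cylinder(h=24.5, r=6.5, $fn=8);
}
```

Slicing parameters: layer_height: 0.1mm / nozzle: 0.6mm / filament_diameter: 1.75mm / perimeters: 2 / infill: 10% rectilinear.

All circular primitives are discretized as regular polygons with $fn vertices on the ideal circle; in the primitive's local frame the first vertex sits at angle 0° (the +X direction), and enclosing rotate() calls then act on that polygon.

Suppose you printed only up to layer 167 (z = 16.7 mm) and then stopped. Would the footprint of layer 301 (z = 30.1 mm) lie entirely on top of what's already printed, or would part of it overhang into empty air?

Compare the two slices. At z = 16.7: the cube does not reach this height (z outside [0, 16]); the cone at (13.5, 2) is absent (z outside [6.5, 16.5]); Taking the first minus the rest: the first operand is absent here, so nothing remains; the r=6.5 cylinder at (4, 14.5) gives a regular 8-gon of circumradius 6.5 (constant along its height) (area = (8/2)·6.500²·sin(360°/8) = 119.50 mm²); Combining (union): only the r=6.5 cylinder at (4, 14.5) is present, so the union is just that shape — area = 119.50 mm². At z = 30.1: the cube is absent (z outside [0, 16]); the cone at (13.5, 2) is absent (z outside [6.5, 16.5]); Subtracting the remaining from the first: the first operand is absent here, so nothing remains; the cylinder at (4, 14.5): section is a regular 8-gon, circumradius r=6.5 (area = (8/2)·6.500²·sin(360°/8) = 119.50 mm²); Merging all regions: only the r=6.5 cylinder at (4, 14.5) is present, so the union is just that shape — area = 119.50 mm². Checking containment: the cross-section at z = 30.1 is a subset of the cross-section at z = 16.7.

entirely on top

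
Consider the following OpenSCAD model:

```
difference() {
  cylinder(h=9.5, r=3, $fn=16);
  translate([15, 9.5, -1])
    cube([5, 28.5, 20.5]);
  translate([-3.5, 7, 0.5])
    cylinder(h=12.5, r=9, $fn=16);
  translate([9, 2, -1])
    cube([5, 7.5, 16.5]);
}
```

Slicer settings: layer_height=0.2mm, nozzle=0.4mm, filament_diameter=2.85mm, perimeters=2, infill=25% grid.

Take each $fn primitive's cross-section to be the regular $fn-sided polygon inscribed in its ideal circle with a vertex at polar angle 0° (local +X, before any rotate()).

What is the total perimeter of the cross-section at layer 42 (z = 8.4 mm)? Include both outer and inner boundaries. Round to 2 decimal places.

At z = 8.4 mm: the r=3 cylinder contributes a regular 16-gon of circumradius 3 (perimeter = 2·16·3.000·sin(180°/16) = 18.73 mm); the cube at (15, 9.5) (footprint 5×28.5) is included at this height (perimeter 67.00 mm); the r=9 cylinder at (-3.5, 7) contributes a regular 16-gon of circumradius 9 (perimeter = 2·16·9.000·sin(180°/16) = 56.19 mm); the cube at (9, 2) is present — its section is the full 5×7.5 rectangle (perimeter 25.00 mm); Subtracting the remaining from the first: starting from the r=3 cylinder, the 5×28.5 cube at (15, 9.5) misses the remaining region (no effect); the r=9 cylinder at (-3.5, 7) partially overlaps it — only the 19.01 mm² overlap (of its 247.98 mm²) is removed, clipping the outline; the 5×7.5 cube at (9, 2) misses the remaining region (no effect) — boundary = 13.97 mm. Overall, the cross-section is a single solid region. Total boundary length (outer) = 13.97 mm.

13.97 mm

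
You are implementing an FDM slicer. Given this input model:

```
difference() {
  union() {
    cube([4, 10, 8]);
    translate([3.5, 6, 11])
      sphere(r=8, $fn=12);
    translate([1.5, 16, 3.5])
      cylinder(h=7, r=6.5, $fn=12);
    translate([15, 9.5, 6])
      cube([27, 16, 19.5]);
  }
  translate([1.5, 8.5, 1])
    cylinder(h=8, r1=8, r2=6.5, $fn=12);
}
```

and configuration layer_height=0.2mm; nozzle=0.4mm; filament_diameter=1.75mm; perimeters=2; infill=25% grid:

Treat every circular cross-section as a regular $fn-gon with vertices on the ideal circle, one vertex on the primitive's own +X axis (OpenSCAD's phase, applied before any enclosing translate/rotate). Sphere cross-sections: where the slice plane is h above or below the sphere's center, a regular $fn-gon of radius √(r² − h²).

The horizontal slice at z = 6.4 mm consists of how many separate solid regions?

At z = 6.4 mm: the cube (footprint 4×10) is included at this height; the r=8 sphere at (3.5, 6) contributes a regular 12-gon of circumradius √(8²−4.6²) = 6.545; the r=6.5 cylinder at (1.5, 16) gives a regular 12-gon of circumradius 6.5 (constant along its height); the cube at (15, 9.5) (footprint 27×16) is included at this height; Combining (union): the regions partially overlap (shared area 52.84 mm²), so overlapping operands fuse into one piece — 2 connected regions; the cone at (1.5, 8.5): at t=0.675 of its height the radius interpolates to r₁+(r₂−r₁)t = 6.987, giving a regular 12-gon of that circumradius; Taking the first minus the rest: starting from the result so far, the cone at (1.5, 8.5) partially overlaps it — only the 125.04 mm² overlap (of its 146.48 mm²) is removed, clipping the outline — 3 connected regions. The result has 3 disconnected regions.

3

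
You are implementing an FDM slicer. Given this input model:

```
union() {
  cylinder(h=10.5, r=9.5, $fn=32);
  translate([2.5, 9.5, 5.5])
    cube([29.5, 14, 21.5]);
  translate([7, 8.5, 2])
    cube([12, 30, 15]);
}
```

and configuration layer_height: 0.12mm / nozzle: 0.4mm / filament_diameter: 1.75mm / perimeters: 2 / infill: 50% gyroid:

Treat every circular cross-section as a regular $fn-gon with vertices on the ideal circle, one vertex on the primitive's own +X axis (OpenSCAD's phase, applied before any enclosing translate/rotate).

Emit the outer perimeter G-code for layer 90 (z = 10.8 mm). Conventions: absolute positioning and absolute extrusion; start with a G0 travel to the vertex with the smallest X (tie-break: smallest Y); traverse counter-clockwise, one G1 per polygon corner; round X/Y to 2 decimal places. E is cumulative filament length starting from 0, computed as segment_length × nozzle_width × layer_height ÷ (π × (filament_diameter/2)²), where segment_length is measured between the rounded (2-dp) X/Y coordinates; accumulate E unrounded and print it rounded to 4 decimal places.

At z = 10.8 mm: the cylinder is absent (z outside [0, 10.5]); the cube at (2.5, 9.5) is present — its section is the full 29.5×14 rectangle; the cube at (7, 8.5) is present — its section is the full 12×30 rectangle; Taking the union: the regions partially overlap (shared area 168.00 mm²), so overlapping operands fuse into one piece — 1 connected region. The outline is a single polygon with 12 vertices. Extrusion per mm of travel: 0.4 × 0.12 / (π × 0.875²) = 0.019956. Accumulating E over each segment gives final E = 2.3748.

G0 X2.50 Y9.50 Z10.80
G1 X7.00 Y9.50 E0.0898
G1 X7.00 Y8.50 E0.1098
G1 X19.00 Y8.50 E0.3492
G1 X19.00 Y9.50 E0.3692
G1 X32.00 Y9.50 E0.6286
G1 X32.00 Y23.50 E0.9080
G1 X19.00 Y23.50 E1.1674
G1 X19.00 Y38.50 E1.4668
G1 X7.00 Y38.50 E1.7062
G1 X7.00 Y23.50 E2.0056
G1 X2.50 Y23.50 E2.0954
G1 X2.50 Y9.50 E2.3748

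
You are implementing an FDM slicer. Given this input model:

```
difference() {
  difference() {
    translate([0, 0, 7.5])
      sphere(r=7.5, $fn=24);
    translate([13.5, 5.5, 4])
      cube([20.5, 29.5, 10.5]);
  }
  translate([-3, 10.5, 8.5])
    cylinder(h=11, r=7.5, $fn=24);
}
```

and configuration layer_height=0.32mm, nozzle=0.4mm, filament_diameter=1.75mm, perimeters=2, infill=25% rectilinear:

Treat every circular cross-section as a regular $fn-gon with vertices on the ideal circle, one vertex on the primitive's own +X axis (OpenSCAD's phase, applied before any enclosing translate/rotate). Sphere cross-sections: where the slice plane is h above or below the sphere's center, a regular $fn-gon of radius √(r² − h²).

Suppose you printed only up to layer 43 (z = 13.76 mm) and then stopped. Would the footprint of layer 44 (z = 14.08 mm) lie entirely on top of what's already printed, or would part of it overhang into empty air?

Compare the two slices. At z = 13.76: the sphere: section is a regular 24-gon, circumradius = √(r²−h²) = √(7.5²−6.26²) = 4.131 (area = (24/2)·4.131²·sin(360°/24) = 52.99 mm²); the cube at (13.5, 5.5) is present — its section is the full 20.5×29.5 rectangle (area 604.75 mm²); Subtracting the remaining from the first: starting from the r=7.5 sphere (52.99 mm²), the 20.5×29.5 cube at (13.5, 5.5) misses the remaining region (no effect) — area = 52.99 mm²; the r=7.5 cylinder at (-3, 10.5) contributes a regular 24-gon of circumradius 7.5 (area = (24/2)·7.500²·sin(360°/24) = 174.70 mm²); Taking the first minus the rest: starting from that combined region (52.99 mm²), the r=7.5 cylinder at (-3, 10.5) partially overlaps it — only the 1.56 mm² overlap (of its 174.70 mm²) is removed, clipping the outline — area = 51.44 mm². At z = 14.08: the r=7.5 sphere slices to a regular 24-gon of circumradius 3.599 (√(r²−h²) with h=6.58 from center) (area = (24/2)·3.599²·sin(360°/24) = 40.23 mm²); the cube at (13.5, 5.5) (footprint 20.5×29.5) is included at this height (area 604.75 mm²); Taking the first minus the rest: starting from the r=7.5 sphere (40.23 mm²), the 20.5×29.5 cube at (13.5, 5.5) misses the remaining region (no effect) — area = 40.23 mm²; the cylinder at (-3, 10.5): section is a regular 24-gon, circumradius r=7.5 (area = (24/2)·7.500²·sin(360°/24) = 174.70 mm²); Taking the first minus the rest: starting from the result so far (40.23 mm²), the r=7.5 cylinder at (-3, 10.5) partially overlaps it — only the 0.12 mm² overlap (of its 174.70 mm²) is removed, clipping the outline — area = 40.11 mm². Checking containment: the cross-section at z = 14.08 is a subset of the cross-section at z = 13.76.

entirely on top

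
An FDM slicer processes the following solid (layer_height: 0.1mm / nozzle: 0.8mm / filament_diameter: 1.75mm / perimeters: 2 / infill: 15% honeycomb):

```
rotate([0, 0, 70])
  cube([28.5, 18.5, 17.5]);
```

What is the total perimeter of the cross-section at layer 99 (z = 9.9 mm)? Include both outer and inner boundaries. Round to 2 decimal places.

94.00 mm

At z = 9.9 mm: the cube is present — its section is the full 28.5×18.5 rectangle (perimeter 94.00 mm); (rotated 70° about Z; rotation is an isometry so areas/perimeters/island counts are preserved). Overall, the cross-section is a single solid region. Total boundary length (outer) = 94.00 mm.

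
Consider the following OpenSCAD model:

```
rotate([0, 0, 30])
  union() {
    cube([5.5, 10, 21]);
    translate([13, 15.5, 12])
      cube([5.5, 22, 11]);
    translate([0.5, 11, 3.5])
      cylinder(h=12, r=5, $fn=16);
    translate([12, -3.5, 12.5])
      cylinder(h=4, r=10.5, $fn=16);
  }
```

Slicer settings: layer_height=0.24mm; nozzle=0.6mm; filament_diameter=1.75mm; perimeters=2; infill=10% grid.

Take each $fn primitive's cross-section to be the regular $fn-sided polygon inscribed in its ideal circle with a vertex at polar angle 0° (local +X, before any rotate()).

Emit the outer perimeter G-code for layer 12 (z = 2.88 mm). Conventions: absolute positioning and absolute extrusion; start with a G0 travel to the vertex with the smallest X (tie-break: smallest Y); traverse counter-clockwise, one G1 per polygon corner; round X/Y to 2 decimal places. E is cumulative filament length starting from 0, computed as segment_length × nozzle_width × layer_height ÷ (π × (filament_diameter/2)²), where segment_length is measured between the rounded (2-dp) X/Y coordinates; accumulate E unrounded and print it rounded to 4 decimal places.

At z = 2.88 mm: the cube is present — its section is the full 5.5×10 rectangle; the cube at (13, 15.5) is absent (z outside [12, 23]); the cylinder at (0.5, 11) does not reach this height (z outside [3.5, 15.5]); the cylinder at (12, -3.5) does not reach this height (z outside [12.5, 16.5]); Merging all regions: only the 5.5×10 cube is present, so the union is just that shape — 1 connected region; (whole slice rotated 30° about Z — lengths, areas and connectivity unchanged). The outline is a single polygon with 4 vertices. Extrusion per mm of travel: 0.6 × 0.24 / (π × 0.875²) = 0.059868. Accumulating E over each segment gives final E = 1.8556.

G0 X-5.00 Y8.66 Z2.88
G1 X0.00 Y0.00 E0.5987
G1 X4.76 Y2.75 E0.9278
G1 X-0.24 Y11.41 E1.5265
G1 X-5.00 Y8.66 E1.8556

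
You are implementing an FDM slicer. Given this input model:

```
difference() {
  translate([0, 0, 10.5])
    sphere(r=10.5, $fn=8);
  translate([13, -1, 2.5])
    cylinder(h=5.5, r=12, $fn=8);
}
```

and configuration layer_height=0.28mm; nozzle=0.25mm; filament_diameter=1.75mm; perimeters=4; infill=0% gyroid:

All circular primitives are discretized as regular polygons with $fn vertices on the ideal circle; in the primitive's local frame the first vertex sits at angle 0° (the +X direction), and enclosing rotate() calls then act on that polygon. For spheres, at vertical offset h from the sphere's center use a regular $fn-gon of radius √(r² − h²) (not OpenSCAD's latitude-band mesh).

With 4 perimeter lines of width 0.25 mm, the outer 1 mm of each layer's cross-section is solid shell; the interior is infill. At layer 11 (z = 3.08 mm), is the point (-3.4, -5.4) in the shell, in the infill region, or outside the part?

At z = 3.08 mm: the sphere: section is a regular 8-gon, circumradius = √(r²−h²) = √(10.5²−7.42²) = 7.429; the cylinder at (13, -1): section is a regular 8-gon, circumradius r=12; After the difference (first − rest): starting from the r=10.5 sphere, the r=12 cylinder at (13, -1) partially overlaps it — only the 45.86 mm² overlap (of its 407.29 mm²) is removed, clipping the outline — 1 connected region. Overall, the cross-section is a single solid region. The nearest boundary edge runs (-0.00, -7.43)→(-5.25, -5.25); distance from the point to it = 0.57 mm. The point is inside the cross-section, 0.57 mm from the nearest boundary — within the 1 mm shell band (4 × 0.25).

shell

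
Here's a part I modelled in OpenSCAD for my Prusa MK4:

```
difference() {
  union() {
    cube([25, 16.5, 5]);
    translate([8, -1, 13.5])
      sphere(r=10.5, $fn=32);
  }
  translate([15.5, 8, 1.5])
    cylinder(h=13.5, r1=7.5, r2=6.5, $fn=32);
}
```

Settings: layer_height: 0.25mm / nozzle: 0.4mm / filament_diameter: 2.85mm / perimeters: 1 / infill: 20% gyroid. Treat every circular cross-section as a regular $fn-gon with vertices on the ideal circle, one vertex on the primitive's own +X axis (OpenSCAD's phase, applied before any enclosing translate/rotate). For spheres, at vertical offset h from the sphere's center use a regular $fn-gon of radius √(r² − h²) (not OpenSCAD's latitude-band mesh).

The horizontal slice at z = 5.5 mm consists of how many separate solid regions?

At z = 5.5 mm: the cube is absent (z outside [0, 5]); the sphere at (8, -1): section is a regular 32-gon, circumradius = √(r²−h²) = √(10.5²−8²) = 6.801; Combining (union): only the r=10.5 sphere at (8, -1) is present, so the union is just that shape — 1 connected region; the cone at (15.5, 8) contributes a regular 32-gon of circumradius 7.204 (interpolated between r1=7.5 and r2=6.5 at t=0.296); After the difference (first − rest): starting from the result so far, the cone at (15.5, 8) partially overlaps it — only the 11.55 mm² overlap (of its 161.98 mm²) is removed, clipping the outline — 1 connected region. The result has 1 disconnected region.

1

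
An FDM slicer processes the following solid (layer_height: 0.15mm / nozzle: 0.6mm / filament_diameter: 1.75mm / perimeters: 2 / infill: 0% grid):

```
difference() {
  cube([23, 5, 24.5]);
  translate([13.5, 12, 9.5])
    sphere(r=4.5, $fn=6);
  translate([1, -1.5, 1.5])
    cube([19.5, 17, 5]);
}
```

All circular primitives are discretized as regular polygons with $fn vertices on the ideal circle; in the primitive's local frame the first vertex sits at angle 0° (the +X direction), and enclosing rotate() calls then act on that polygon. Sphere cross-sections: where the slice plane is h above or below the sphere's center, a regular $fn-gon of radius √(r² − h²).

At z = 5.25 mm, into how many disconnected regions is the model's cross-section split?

At z = 5.25 mm: the cube (footprint 23×5) is included at this height; the r=4.5 sphere at (13.5, 12) contributes a regular 6-gon of circumradius √(4.5²−4.25²) = 1.479; the 19.5×17 cube at (1, -1.5) contributes its full rectangle; Taking the first minus the rest: starting from the 23×5 cube, the r=4.5 sphere at (13.5, 12) misses the remaining region (no effect); the 19.5×17 cube at (1, -1.5) partially overlaps it — only the 97.50 mm² overlap (of its 331.50 mm²) is removed, clipping the outline — 2 connected regions. The result has 2 disconnected regions.

2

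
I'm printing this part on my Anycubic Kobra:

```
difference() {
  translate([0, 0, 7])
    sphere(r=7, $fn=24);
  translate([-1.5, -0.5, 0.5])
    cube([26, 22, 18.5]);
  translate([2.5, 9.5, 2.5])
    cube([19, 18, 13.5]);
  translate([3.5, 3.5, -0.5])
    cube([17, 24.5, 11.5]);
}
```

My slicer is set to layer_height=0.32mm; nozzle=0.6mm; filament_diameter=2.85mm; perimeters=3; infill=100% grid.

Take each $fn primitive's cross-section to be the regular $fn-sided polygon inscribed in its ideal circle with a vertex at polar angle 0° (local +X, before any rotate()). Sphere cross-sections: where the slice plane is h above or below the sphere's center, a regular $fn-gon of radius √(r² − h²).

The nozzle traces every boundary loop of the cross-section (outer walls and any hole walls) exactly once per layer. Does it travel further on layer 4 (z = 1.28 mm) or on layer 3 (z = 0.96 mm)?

Layer 4 (z = 1.28): the r=7 sphere contributes a regular 24-gon of circumradius √(7²−5.72²) = 4.035 (perimeter = 2·24·4.035·sin(180°/24) = 25.28 mm); the cube at (-1.5, -0.5) is present — its section is the full 26×22 rectangle (perimeter 96.00 mm); the cube at (2.5, 9.5) is absent (z outside [2.5, 16]); the 17×24.5 cube at (3.5, 3.5) contributes its full rectangle (perimeter 83.00 mm); After the difference (first − rest): starting from the r=7 sphere, the 26×22 cube at (-1.5, -0.5) partially overlaps it — only the 21.27 mm² overlap (of its 572.00 mm²) is removed, clipping the outline; the 17×24.5 cube at (3.5, 3.5) misses the remaining region (no effect) — boundary = 26.59 mm. So its perimeter = 26.59 mm. Layer 3 (z = 0.96): the sphere: section is a regular 24-gon, circumradius = √(r²−h²) = √(7²−6.04²) = 3.538 (perimeter = 2·24·3.538·sin(180°/24) = 22.17 mm); the 26×22 cube at (-1.5, -0.5) contributes its full rectangle (perimeter 96.00 mm); the cube at (2.5, 9.5) is absent (z outside [2.5, 16]); the 17×24.5 cube at (3.5, 3.5) contributes its full rectangle (perimeter 83.00 mm); After the difference (first − rest): starting from the r=7 sphere, the 26×22 cube at (-1.5, -0.5) partially overlaps it — only the 17.33 mm² overlap (of its 572.00 mm²) is removed, clipping the outline; the 17×24.5 cube at (3.5, 3.5) misses the remaining region (no effect) — boundary = 23.21 mm. So its perimeter = 23.21 mm. Layer 4 is larger (26.59 vs 23.21 mm).

layer 4 (z = 1.28 mm)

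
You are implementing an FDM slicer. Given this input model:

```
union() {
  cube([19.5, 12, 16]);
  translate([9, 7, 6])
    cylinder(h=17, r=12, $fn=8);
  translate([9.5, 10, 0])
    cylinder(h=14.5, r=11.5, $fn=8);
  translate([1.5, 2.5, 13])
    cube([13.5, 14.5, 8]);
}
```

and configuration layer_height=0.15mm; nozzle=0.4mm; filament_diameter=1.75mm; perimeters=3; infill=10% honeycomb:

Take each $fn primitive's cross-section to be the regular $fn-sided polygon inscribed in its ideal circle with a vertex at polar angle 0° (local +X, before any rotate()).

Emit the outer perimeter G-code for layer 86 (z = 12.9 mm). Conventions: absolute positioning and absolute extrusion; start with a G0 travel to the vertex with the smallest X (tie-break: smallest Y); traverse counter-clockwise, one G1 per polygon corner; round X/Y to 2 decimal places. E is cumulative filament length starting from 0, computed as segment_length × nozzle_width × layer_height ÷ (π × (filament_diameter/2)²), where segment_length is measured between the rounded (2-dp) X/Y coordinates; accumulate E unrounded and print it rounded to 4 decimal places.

At z = 12.9 mm: the 19.5×12 cube contributes its full rectangle; the r=12 cylinder at (9, 7) contributes a regular 8-gon of circumradius 12; the r=11.5 cylinder at (9.5, 10) contributes a regular 8-gon of circumradius 11.5; the cube at (1.5, 2.5) is not intersected at this z (z outside [13, 21]); Combining (union): the regions partially overlap (shared area 553.07 mm²), so overlapping operands fuse into one piece — 1 connected region. The outline is a single polygon with 15 vertices. Extrusion per mm of travel: 0.4 × 0.15 / (π × 0.875²) = 0.024945. Accumulating E over each segment gives final E = 1.9848.

G0 X-3.00 Y7.00 Z12.90
G1 X0.51 Y-1.49 E0.2292
G1 X9.00 Y-5.00 E0.4583
G1 X17.49 Y-1.49 E0.6875
G1 X18.10 Y0.00 E0.7277
G1 X19.50 Y0.00 E0.7626
G1 X19.50 Y3.38 E0.8469
G1 X21.00 Y7.00 E0.9447
G1 X20.38 Y8.50 E0.9851
G1 X21.00 Y10.00 E1.0256
G1 X17.63 Y18.13 E1.2452
G1 X9.50 Y21.50 E1.4647
G1 X1.37 Y18.13 E1.6842
G1 X-2.00 Y10.00 E1.9038
G1 X-1.88 Y9.71 E1.9116
G1 X-3.00 Y7.00 E1.9848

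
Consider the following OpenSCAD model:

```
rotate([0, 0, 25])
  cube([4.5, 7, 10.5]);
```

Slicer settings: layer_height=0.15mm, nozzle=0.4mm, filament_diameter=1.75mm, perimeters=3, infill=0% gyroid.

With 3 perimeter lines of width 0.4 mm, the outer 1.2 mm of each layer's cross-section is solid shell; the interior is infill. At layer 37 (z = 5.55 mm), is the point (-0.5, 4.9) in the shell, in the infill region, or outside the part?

infill

At z = 5.55 mm: the cube is present — its section is the full 4.5×7 rectangle; (rotated 25° about Z; rotation is an isometry so areas/perimeters/island counts are preserved). Overall, the cross-section is a single solid region. Undo the 25° rotation: the query point maps to (1.618, 4.652) in the un-rotated model frame. The nearest boundary edge runs (0.00, 7.00)→(0.00, 0.00); distance from the point to it = 1.62 mm. The point is inside the cross-section and 1.62 mm from the nearest boundary — more than the 1.2 mm shell width (3 × 0.4), so it's in the infill interior.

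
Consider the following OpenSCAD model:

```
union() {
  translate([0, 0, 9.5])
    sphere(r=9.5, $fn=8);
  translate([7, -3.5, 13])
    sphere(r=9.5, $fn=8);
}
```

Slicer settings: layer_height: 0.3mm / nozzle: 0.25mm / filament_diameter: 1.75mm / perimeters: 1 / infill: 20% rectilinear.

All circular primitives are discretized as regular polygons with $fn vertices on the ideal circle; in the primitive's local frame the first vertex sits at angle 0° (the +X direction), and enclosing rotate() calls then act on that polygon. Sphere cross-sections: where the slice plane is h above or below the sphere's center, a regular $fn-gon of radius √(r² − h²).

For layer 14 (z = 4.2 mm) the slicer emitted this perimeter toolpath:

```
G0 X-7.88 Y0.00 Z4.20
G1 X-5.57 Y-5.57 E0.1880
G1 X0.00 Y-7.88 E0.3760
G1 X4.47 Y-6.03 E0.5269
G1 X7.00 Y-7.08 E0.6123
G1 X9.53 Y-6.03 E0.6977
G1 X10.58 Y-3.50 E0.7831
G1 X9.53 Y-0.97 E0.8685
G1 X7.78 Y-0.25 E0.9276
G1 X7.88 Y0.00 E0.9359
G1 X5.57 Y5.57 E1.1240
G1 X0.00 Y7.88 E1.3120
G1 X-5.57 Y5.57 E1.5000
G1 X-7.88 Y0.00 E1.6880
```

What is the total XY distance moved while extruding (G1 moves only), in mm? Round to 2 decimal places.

Sum the Euclidean lengths of each G1 segment: total = 54.14 mm.

54.14 mm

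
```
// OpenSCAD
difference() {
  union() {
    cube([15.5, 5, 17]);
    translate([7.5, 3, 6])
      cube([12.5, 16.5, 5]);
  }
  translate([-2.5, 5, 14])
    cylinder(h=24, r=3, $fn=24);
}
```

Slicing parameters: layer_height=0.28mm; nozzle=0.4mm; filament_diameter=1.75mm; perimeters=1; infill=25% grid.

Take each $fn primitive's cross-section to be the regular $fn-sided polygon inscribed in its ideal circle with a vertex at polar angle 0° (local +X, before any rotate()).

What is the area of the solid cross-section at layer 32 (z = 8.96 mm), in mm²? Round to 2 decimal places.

267.75 mm²

At z = 8.96 mm: the cube is present — its section is the full 15.5×5 rectangle (area 77.50 mm²); the 12.5×16.5 cube at (7.5, 3) contributes its full rectangle (area 206.25 mm²); Taking the union: the regions partially overlap — summed areas 283.75 mm² minus the doubly-counted overlap 16.00 mm² gives 267.75 mm² — area = 267.75 mm²; the cylinder at (-2.5, 5) does not reach this height (z outside [14, 38]); Taking the first minus the rest: none of the subtracted shapes is present at this height, so that combined region is unchanged — area = 267.75 mm². Overall, the cross-section is a single solid region. Net area = 267.75 mm².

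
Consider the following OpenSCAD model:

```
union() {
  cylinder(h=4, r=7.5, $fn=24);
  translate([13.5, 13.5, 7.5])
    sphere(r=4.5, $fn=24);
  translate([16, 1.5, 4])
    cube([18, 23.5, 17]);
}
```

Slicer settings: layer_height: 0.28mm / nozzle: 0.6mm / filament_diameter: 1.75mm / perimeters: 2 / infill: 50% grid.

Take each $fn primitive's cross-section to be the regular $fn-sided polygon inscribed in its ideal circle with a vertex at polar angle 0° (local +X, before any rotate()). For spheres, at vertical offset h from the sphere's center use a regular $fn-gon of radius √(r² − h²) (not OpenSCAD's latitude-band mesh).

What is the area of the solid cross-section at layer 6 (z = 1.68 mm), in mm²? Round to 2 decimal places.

At z = 1.68 mm: the cylinder: section is a regular 24-gon, circumradius r=7.5 (area = (24/2)·7.500²·sin(360°/24) = 174.70 mm²); the sphere at (13.5, 13.5) is not intersected at this z (|z−center|=5.820 > r=4.5); the cube at (16, 1.5) is absent (z outside [4, 21]); Merging all regions: only the r=7.5 cylinder is present, so the union is just that shape — area = 174.70 mm². Overall, the cross-section is a single solid region. Net area = 174.70 mm².

174.70 mm²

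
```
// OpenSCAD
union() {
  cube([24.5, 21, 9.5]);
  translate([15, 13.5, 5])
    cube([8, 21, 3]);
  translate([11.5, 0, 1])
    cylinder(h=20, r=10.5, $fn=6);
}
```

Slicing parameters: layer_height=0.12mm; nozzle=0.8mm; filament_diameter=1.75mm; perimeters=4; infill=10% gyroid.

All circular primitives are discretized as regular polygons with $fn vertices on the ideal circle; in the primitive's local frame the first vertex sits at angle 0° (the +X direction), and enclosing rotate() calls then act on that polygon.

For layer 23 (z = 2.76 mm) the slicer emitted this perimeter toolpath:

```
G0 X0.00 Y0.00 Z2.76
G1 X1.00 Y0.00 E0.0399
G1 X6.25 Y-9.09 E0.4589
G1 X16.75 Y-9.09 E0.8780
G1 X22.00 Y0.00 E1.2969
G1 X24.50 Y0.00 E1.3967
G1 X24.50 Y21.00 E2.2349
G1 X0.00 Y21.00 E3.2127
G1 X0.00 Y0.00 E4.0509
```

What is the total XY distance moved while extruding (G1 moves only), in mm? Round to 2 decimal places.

Sum the Euclidean lengths of each G1 segment: total = 101.49 mm.

101.49 mm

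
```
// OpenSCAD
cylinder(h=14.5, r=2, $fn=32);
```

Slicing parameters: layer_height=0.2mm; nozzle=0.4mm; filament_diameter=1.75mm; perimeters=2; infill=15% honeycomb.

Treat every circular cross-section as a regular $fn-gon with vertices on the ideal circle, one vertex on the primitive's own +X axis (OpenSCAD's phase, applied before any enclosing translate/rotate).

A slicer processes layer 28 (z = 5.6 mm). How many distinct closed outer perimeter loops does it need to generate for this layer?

1

At z = 5.6 mm: the cylinder: section is a regular 32-gon, circumradius r=2. The result has 1 disconnected region.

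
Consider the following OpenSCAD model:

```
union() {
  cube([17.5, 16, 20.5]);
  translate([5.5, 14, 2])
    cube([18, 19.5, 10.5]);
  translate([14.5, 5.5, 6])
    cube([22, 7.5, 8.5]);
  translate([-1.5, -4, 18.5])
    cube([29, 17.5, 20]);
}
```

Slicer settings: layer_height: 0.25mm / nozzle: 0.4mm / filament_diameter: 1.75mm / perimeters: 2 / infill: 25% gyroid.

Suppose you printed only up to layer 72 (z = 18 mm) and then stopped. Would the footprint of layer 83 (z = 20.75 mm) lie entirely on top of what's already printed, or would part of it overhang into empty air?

Compare the two slices. At z = 18: the cube is present — its section is the full 17.5×16 rectangle (area 280.00 mm²); the cube at (5.5, 14) is not intersected at this z (z outside [2, 12.5]); the cube at (14.5, 5.5) does not reach this height (z outside [6, 14.5]); the cube at (-1.5, -4) is not intersected at this z (z outside [18.5, 38.5]); Taking the union: only the 17.5×16 cube is present, so the union is just that shape — area = 280.00 mm². At z = 20.75: the cube is not intersected at this z (z outside [0, 20.5]); the cube at (5.5, 14) is not intersected at this z (z outside [2, 12.5]); the cube at (14.5, 5.5) is absent (z outside [6, 14.5]); the cube at (-1.5, -4) is present — its section is the full 29×17.5 rectangle (area 507.50 mm²); Taking the union: only the 29×17.5 cube at (-1.5, -4) is present, so the union is just that shape — area = 507.50 mm². Checking containment: at z = 20.75 the cross-section extends beyond the z = 18 cross-section by about 271.25 mm².

part overhangs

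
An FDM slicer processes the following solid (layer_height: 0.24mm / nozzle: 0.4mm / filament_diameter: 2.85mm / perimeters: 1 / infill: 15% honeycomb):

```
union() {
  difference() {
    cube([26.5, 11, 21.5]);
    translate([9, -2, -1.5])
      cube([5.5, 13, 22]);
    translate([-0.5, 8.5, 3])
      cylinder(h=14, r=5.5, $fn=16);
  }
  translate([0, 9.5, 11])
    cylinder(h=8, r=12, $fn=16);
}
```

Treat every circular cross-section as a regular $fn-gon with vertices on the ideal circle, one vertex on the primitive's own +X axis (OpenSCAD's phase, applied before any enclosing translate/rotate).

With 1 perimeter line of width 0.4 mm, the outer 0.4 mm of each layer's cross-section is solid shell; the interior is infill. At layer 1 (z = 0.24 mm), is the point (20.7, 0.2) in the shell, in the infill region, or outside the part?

shell

At z = 0.24 mm: the 26.5×11 cube contributes its full rectangle; the 5.5×13 cube at (9, -2) contributes its full rectangle; the cylinder at (-0.5, 8.5) does not reach this height (z outside [3, 17]); Subtracting the remaining from the first: starting from the 26.5×11 cube, the 5.5×13 cube at (9, -2) partially overlaps it — only the 60.50 mm² overlap (of its 71.50 mm²) is removed, clipping the outline — 2 connected regions; the cylinder at (0, 9.5) is not intersected at this z (z outside [11, 19]); Merging all regions: only that combined region is present, so the union is just that shape — 2 connected regions. Overall, the cross-section has 2 separate islands. The nearest boundary edge runs (26.50, 0.00)→(14.50, 0.00); distance from the point to it = 0.20 mm. (Shell/infill is judged within the island containing the point — the largest one.) The point is inside the cross-section, 0.20 mm from the nearest boundary — within the 0.4 mm shell band (1 × 0.4).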